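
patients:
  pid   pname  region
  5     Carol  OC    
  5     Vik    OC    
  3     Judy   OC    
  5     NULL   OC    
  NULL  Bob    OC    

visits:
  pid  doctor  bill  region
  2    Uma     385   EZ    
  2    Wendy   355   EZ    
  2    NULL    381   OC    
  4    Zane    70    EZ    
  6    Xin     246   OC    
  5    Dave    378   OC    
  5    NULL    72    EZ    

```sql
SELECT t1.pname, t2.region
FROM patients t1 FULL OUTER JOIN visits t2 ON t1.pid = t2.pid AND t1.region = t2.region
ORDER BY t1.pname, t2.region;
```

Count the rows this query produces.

FULL OUTER JOIN keeps every row from both sides; unmatched rows get NULL for the other side's columns.
Matching on t1.pid = t2.pid AND t1.region = t2.region. A NULL in a compared column never satisfies the condition.
- t1 (pid=5, region=OC) pairs with 1 row(s) of t2.
- t1 (pid=5, region=OC) pairs with 1 row(s) of t2.
- t1 (pid=3, region=OC) has no partner → padded with NULL.
- t1 (pid=5, region=OC) pairs with 1 row(s) of t2.
- t1 (pid=NULL, region=OC) has no partner → padded with NULL.
- plus 6 unmatched t2 row(s), each kept with NULL t1 columns.
Total: 3 matched + 8 padded = 11 rows.

11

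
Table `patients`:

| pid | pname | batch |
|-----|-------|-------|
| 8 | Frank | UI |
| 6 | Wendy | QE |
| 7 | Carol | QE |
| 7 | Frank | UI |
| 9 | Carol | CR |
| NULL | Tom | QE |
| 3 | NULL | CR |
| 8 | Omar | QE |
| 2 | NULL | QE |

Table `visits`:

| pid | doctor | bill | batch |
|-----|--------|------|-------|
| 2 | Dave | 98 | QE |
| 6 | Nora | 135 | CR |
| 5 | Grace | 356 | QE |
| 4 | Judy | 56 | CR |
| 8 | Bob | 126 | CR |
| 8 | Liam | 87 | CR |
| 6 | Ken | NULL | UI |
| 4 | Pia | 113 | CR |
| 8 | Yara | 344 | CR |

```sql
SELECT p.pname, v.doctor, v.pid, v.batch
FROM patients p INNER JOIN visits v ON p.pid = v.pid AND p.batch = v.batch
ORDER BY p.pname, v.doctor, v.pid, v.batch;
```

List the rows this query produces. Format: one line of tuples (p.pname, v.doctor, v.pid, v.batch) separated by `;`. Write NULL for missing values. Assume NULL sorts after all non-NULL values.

INNER JOIN keeps only pairs where the ON condition holds.
Matching on p.pid = v.pid AND p.batch = v.batch. A NULL in a compared column never satisfies the condition.
- pid=8, batch=UI: no matching v row, dropped.
- pid=6, batch=QE: no matching v row, dropped.
- pid=7, batch=QE: no matching v row, dropped.
- pid=7, batch=UI: no matching v row, dropped.
- pid=9, batch=CR: no matching v row, dropped.
- pid=NULL, batch=QE: no matching v row, dropped.
- pid=3, batch=CR: no matching v row, dropped.
- pid=8, batch=QE: no matching v row, dropped.
- pid=2, batch=QE: 1 matching v row(s), so 1 row(s) emitted.
After projecting and ordering:
p.pname | v.doctor | v.pid | v.batch
NULL | Dave | 2 | QE

(NULL, Dave, 2, QE)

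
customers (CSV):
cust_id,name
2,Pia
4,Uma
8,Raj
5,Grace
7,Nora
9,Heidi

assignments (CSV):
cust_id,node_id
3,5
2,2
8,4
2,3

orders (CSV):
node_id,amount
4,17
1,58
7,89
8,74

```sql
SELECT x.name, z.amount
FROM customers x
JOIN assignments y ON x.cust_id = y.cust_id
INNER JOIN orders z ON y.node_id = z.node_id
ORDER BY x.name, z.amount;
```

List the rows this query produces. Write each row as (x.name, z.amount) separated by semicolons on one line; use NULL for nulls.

(Raj, 17)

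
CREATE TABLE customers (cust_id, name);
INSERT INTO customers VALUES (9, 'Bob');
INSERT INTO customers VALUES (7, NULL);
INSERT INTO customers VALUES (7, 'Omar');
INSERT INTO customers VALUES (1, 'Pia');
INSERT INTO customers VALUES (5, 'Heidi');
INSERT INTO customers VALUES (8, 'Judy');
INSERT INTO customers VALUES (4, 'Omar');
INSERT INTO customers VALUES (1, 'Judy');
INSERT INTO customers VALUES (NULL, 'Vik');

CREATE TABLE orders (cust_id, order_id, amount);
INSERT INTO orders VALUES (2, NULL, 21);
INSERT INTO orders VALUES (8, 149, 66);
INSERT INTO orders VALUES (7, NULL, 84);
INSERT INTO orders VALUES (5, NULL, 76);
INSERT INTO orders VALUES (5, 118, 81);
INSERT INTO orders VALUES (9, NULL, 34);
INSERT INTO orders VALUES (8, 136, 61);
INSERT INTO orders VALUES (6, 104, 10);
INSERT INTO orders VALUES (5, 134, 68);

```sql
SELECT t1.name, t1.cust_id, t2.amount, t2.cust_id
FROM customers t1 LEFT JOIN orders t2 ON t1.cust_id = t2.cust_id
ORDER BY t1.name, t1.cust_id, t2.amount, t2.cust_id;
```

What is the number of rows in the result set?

12

LEFT JOIN keeps every row from `customers`; unmatched rows get NULL for `orders`'s columns.
Matching on t1.cust_id = t2.cust_id. A NULL in a compared column never satisfies the condition.
Matched pairs: 8; unmatched t1 rows kept: 4.
Total: 8 matched + 4 padded = 12 rows.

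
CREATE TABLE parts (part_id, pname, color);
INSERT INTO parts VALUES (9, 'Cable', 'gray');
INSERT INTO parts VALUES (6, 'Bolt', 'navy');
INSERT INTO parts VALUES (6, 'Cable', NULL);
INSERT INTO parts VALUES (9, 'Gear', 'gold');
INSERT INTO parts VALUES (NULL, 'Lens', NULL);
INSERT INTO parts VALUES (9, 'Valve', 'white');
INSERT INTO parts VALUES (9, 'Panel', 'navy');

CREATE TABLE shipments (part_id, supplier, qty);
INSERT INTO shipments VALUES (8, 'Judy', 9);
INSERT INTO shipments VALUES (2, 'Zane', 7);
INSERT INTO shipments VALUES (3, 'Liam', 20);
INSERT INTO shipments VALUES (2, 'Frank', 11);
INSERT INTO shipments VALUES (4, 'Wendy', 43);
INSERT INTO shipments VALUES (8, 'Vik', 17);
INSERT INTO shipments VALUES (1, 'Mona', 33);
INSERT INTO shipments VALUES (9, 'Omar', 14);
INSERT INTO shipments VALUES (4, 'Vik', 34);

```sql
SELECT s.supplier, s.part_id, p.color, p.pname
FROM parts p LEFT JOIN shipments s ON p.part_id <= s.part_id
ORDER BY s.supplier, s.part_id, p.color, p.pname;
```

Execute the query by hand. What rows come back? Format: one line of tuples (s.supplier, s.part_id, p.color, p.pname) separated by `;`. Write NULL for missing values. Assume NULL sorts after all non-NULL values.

(Judy, 8, navy, Bolt); (Judy, 8, NULL, Cable); (Omar, 9, gold, Gear); (Omar, 9, gray, Cable); (Omar, 9, navy, Bolt); (Omar, 9, navy, Panel); (Omar, 9, white, Valve); (Omar, 9, NULL, Cable); (Vik, 8, navy, Bolt); (Vik, 8, NULL, Cable); (NULL, NULL, NULL, Lens)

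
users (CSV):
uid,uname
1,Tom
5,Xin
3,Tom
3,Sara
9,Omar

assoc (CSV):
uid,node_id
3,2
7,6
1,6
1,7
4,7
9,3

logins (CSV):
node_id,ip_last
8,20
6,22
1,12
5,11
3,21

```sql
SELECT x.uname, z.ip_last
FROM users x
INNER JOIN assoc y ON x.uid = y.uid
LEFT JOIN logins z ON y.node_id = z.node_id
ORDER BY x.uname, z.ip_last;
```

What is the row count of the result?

5

Evaluate left to right. First `users x INNER JOIN assoc y` on uid: 5 row(s).
Then LEFT JOIN `logins z` on node_id: each of those 5 rows is kept; rows whose y.node_id has no match in z get NULL for z's columns.
Result: 5 row(s).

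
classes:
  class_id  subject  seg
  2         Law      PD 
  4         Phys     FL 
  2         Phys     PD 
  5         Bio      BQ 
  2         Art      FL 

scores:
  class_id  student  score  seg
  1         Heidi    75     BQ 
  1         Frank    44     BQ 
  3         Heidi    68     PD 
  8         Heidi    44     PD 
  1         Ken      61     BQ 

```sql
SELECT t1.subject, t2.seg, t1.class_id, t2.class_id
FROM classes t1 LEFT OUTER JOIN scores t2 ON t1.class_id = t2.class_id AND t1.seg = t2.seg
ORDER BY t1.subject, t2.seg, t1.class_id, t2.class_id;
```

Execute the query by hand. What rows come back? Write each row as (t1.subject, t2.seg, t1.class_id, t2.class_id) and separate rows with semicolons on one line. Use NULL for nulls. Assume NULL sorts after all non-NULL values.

LEFT JOIN keeps every row from `classes`; unmatched rows get NULL for `scores`'s columns.
Matching on t1.class_id = t2.class_id AND t1.seg = t2.seg.
Matched pairs: 0; unmatched t1 rows kept: 5.

(Art, NULL, 2, NULL); (Bio, NULL, 5, NULL); (Law, NULL, 2, NULL); (Phys, NULL, 2, NULL); (Phys, NULL, 4, NULL)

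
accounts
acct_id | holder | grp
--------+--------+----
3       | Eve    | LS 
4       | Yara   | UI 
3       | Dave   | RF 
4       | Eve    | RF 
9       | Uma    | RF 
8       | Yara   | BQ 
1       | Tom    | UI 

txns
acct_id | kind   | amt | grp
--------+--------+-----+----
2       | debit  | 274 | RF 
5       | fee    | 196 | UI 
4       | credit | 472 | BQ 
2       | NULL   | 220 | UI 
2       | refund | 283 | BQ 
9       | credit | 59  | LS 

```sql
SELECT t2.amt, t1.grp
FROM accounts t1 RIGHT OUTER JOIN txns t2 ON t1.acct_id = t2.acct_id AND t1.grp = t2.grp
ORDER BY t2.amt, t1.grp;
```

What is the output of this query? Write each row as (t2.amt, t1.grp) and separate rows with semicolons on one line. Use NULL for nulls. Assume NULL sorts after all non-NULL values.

RIGHT JOIN keeps every row from `txns`; unmatched rows get NULL for `accounts`'s columns.
Matching on t1.acct_id = t2.acct_id AND t1.grp = t2.grp.
Matched pairs: 0; unmatched t2 rows kept: 6.

(59, NULL); (196, NULL); (220, NULL); (274, NULL); (283, NULL); (472, NULL)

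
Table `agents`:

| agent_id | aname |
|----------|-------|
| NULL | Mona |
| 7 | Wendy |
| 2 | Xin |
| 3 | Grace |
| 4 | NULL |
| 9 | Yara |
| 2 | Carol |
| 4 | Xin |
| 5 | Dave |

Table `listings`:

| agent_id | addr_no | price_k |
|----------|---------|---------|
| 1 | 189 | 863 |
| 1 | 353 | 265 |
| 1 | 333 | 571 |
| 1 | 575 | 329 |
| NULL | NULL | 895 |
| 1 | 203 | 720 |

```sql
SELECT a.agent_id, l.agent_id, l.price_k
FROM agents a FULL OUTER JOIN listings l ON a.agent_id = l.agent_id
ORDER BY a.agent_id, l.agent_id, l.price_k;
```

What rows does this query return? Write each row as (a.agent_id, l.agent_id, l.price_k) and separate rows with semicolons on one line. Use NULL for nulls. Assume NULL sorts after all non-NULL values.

(2, NULL, NULL); (2, NULL, NULL); (3, NULL, NULL); (4, NULL, NULL); (4, NULL, NULL); (5, NULL, NULL); (7, NULL, NULL); (9, NULL, NULL); (NULL, 1, 265); (NULL, 1, 329); (NULL, 1, 571); (NULL, 1, 720); (NULL, 1, 863); (NULL, NULL, 895); (NULL, NULL, NULL)

FULL OUTER JOIN keeps every row from both sides; unmatched rows get NULL for the other side's columns.
Matching on a.agent_id = l.agent_id. A NULL in a compared column never satisfies the condition.
- a (agent_id=NULL) has no partner → padded with NULL.
- a (agent_id=7) has no partner → padded with NULL.
- a (agent_id=2) has no partner → padded with NULL.
- a (agent_id=3) has no partner → padded with NULL.
- a (agent_id=4) has no partner → padded with NULL.
- a (agent_id=9) has no partner → padded with NULL.
- a (agent_id=2) has no partner → padded with NULL.
- a (agent_id=4) has no partner → padded with NULL.
- a (agent_id=5) has no partner → padded with NULL.
- 6 l row(s) had no a match → kept, a columns NULL.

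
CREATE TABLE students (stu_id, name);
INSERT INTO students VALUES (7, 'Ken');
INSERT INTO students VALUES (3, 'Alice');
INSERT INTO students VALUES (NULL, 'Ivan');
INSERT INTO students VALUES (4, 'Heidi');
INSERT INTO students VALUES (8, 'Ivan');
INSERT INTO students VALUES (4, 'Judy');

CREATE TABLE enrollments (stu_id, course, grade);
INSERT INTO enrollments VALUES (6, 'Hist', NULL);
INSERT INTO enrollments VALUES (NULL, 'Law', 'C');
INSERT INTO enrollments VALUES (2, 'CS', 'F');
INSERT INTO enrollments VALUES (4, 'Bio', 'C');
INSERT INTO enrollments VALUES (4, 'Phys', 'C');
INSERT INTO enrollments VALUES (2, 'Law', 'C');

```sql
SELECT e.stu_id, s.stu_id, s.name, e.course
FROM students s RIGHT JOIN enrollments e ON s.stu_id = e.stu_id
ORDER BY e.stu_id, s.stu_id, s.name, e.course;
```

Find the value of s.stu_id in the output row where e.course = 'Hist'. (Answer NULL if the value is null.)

NULL

RIGHT JOIN keeps every row from `enrollments`; unmatched rows get NULL for `students`'s columns.
Matching on s.stu_id = e.stu_id. A NULL in a compared column never satisfies the condition.
- stu_id=7: no matching e row.
- stu_id=3: no matching e row.
- stu_id=NULL: no matching e row.
- stu_id=4: 2 matching e row(s), so 2 row(s) emitted.
- stu_id=8: no matching e row.
- stu_id=4: 2 matching e row(s), so 2 row(s) emitted.
- 4 row(s) from e found no s partner → padded with NULL.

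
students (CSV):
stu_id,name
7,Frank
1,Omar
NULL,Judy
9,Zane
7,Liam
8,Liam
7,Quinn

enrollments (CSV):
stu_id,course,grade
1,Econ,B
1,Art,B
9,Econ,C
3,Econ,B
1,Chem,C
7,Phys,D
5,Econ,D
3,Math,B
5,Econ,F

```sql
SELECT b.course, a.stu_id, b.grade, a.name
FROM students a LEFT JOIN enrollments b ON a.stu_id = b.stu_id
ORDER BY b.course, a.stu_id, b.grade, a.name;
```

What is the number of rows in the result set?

LEFT JOIN keeps every row from `students`; unmatched rows get NULL for `enrollments`'s columns.
Matching on a.stu_id = b.stu_id. A NULL in a compared column never satisfies the condition.
- stu_id=7: 1 matching b row(s), so 1 row(s) emitted.
- stu_id=1: 3 matching b row(s), so 3 row(s) emitted.
- stu_id=NULL: no b row matches, row kept with b columns NULL.
- stu_id=9: 1 matching b row(s), so 1 row(s) emitted.
- stu_id=7: 1 matching b row(s), so 1 row(s) emitted.
- stu_id=8: no b row matches, row kept with b columns NULL.
- stu_id=7: 1 matching b row(s), so 1 row(s) emitted.
Total: 7 matched + 2 padded = 9 rows.

9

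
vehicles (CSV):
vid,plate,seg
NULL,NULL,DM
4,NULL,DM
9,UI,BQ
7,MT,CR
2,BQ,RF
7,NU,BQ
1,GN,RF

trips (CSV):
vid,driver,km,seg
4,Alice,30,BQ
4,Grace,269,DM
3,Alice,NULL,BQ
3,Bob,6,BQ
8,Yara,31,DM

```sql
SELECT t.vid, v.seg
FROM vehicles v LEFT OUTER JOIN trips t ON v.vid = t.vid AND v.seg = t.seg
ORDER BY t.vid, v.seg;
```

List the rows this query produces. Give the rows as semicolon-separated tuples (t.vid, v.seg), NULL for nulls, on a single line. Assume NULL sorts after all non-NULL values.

(4, DM); (NULL, BQ); (NULL, BQ); (NULL, CR); (NULL, DM); (NULL, RF); (NULL, RF)

LEFT JOIN keeps every row from `vehicles`; unmatched rows get NULL for `trips`'s columns.
Matching on v.vid = t.vid AND v.seg = t.seg. A NULL in a compared column never satisfies the condition.
- v row (vid=NULL, seg=DM): no match → kept, t columns NULL.
- v row (vid=4, seg=DM): matches 1 t row(s) → 1 output row(s).
- v row (vid=9, seg=BQ): no match → kept, t columns NULL.
- v row (vid=7, seg=CR): no match → kept, t columns NULL.
- v row (vid=2, seg=RF): no match → kept, t columns NULL.
- v row (vid=7, seg=BQ): no match → kept, t columns NULL.
- v row (vid=1, seg=RF): no match → kept, t columns NULL.
After projecting and ordering:
t.vid | v.seg
4 | DM
NULL | BQ
NULL | BQ
NULL | CR
NULL | DM
NULL | RF
NULL | RF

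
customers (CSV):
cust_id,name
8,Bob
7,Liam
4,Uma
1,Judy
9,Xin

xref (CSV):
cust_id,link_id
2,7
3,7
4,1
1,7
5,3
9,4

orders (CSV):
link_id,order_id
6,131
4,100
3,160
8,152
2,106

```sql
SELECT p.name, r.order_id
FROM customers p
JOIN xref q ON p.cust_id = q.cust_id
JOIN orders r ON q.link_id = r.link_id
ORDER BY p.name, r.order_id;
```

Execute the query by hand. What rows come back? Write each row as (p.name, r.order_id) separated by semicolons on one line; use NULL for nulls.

Step 1 — p INNER JOIN q on cust_id → 3 row(s).
Then INNER JOIN `orders r` on link_id: keep only rows whose q.link_id appears in r.

(Xin, 100)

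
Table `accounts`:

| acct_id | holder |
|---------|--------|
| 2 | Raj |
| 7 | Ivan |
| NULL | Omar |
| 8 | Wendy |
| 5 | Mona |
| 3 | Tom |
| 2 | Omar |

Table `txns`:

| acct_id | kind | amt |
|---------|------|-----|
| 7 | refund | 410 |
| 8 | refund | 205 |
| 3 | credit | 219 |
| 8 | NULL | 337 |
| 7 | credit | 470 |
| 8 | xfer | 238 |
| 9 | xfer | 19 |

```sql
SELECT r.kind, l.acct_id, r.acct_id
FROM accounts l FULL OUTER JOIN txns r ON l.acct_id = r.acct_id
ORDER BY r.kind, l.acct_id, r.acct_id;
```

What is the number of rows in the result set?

11

FULL OUTER JOIN keeps every row from both sides; unmatched rows get NULL for the other side's columns.
Matching on l.acct_id = r.acct_id. A NULL in a compared column never satisfies the condition.
Matched pairs: 6; unmatched l rows kept: 4; unmatched r rows kept: 1.
Total: 6 matched + 5 padded = 11 rows.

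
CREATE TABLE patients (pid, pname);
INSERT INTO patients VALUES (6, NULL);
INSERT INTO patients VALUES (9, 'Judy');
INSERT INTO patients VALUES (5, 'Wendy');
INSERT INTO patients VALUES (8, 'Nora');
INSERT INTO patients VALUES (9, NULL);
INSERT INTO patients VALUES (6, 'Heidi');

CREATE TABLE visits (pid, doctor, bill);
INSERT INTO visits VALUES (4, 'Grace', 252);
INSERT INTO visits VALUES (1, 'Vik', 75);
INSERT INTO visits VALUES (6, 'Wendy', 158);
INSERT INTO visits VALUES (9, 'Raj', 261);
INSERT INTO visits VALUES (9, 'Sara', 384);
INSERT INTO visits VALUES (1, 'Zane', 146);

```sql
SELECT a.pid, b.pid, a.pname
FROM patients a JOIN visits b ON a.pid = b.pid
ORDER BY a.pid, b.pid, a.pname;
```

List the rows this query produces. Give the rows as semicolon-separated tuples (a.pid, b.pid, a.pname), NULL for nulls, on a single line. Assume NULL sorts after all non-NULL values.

INNER JOIN keeps only pairs where the ON condition holds.
Matching on a.pid = b.pid.
Matched pairs: 6.

(6, 6, Heidi); (6, 6, NULL); (9, 9, Judy); (9, 9, Judy); (9, 9, NULL); (9, 9, NULL)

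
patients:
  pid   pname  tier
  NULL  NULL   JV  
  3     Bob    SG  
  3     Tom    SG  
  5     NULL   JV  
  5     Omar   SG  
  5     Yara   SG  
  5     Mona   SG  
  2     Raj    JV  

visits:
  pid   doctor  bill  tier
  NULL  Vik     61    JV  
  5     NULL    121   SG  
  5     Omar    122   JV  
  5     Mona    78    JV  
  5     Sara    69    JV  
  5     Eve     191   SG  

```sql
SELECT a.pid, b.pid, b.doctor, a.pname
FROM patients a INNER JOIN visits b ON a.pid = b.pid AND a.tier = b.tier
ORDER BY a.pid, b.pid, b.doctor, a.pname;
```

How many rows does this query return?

INNER JOIN keeps only pairs where the ON condition holds.
Matching on a.pid = b.pid AND a.tier = b.tier. A NULL in a compared column never satisfies the condition.
- a (pid=NULL, tier=JV) has no partner → excluded.
- a (pid=3, tier=SG) has no partner → excluded.
- a (pid=3, tier=SG) has no partner → excluded.
- a (pid=5, tier=JV) pairs with 3 row(s) of b.
- a (pid=5, tier=SG) pairs with 2 row(s) of b.
- a (pid=5, tier=SG) pairs with 2 row(s) of b.
- a (pid=5, tier=SG) pairs with 2 row(s) of b.
- a (pid=2, tier=JV) has no partner → excluded.
Total: 9 rows.

9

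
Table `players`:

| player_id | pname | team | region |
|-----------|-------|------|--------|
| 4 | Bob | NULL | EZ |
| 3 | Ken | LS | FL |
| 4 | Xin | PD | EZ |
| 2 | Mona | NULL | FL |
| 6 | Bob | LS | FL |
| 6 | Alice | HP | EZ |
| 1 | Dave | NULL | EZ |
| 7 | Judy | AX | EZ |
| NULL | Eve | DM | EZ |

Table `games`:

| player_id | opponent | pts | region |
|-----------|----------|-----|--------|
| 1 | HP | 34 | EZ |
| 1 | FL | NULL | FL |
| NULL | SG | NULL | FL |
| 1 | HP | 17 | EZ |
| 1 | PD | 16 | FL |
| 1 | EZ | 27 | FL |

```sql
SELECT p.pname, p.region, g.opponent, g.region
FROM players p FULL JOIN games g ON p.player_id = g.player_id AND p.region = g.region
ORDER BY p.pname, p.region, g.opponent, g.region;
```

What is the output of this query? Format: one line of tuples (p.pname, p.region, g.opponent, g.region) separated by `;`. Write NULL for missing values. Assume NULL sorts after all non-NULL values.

FULL OUTER JOIN keeps every row from both sides; unmatched rows get NULL for the other side's columns.
Matching on p.player_id = g.player_id AND p.region = g.region. A NULL in a compared column never satisfies the condition.
- p[0] player_id=4, region=EZ → no match; kept with NULLs on the g side.
- p[1] player_id=3, region=FL → no match; kept with NULLs on the g side.
- p[2] player_id=4, region=EZ → no match; kept with NULLs on the g side.
- p[3] player_id=2, region=FL → no match; kept with NULLs on the g side.
- p[4] player_id=6, region=FL → no match; kept with NULLs on the g side.
- p[5] player_id=6, region=EZ → no match; kept with NULLs on the g side.
- p[6] player_id=1, region=EZ → 2 match(es) in g → 2 row(s).
- p[7] player_id=7, region=EZ → no match; kept with NULLs on the g side.
- p[8] player_id=NULL, region=EZ → no match; kept with NULLs on the g side.
- 4 row(s) from g found no p partner → padded with NULL.

(Alice, EZ, NULL, NULL); (Bob, EZ, NULL, NULL); (Bob, FL, NULL, NULL); (Dave, EZ, HP, EZ); (Dave, EZ, HP, EZ); (Eve, EZ, NULL, NULL); (Judy, EZ, NULL, NULL); (Ken, FL, NULL, NULL); (Mona, FL, NULL, NULL); (Xin, EZ, NULL, NULL); (NULL, NULL, EZ, FL); (NULL, NULL, FL, FL); (NULL, NULL, PD, FL); (NULL, NULL, SG, FL)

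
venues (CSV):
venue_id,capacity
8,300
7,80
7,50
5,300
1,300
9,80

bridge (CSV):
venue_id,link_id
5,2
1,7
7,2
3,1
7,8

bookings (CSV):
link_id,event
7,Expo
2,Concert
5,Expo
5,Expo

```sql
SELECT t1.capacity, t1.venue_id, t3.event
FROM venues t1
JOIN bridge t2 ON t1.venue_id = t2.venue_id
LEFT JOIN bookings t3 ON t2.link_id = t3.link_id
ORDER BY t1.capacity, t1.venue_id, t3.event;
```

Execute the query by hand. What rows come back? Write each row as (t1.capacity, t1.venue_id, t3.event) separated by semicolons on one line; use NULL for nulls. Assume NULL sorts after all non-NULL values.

Step 1 — t1 INNER JOIN t2 on venue_id → 6 row(s).
Then LEFT JOIN `bookings t3` on link_id: each of those 6 rows is kept; rows whose t2.link_id has no match in t3 get NULL for t3's columns.

(50, 7, Concert); (50, 7, NULL); (80, 7, Concert); (80, 7, NULL); (300, 1, Expo); (300, 5, Concert)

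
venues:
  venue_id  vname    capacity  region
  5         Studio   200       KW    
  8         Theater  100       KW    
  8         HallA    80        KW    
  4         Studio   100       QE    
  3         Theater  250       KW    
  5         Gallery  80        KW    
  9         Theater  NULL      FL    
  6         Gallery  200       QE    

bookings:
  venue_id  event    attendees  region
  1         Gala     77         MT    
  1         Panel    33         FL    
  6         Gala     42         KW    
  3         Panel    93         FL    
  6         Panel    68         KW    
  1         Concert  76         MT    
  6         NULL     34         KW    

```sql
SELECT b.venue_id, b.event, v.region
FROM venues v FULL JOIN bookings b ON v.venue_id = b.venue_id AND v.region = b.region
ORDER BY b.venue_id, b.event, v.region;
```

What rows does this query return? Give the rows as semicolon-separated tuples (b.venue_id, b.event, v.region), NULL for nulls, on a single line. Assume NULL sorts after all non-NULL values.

FULL OUTER JOIN keeps every row from both sides; unmatched rows get NULL for the other side's columns.
Matching on v.venue_id = b.venue_id AND v.region = b.region.
Matched pairs: 0; unmatched v rows kept: 8; unmatched b rows kept: 7.

(1, Concert, NULL); (1, Gala, NULL); (1, Panel, NULL); (3, Panel, NULL); (6, Gala, NULL); (6, Panel, NULL); (6, NULL, NULL); (NULL, NULL, FL); (NULL, NULL, KW); (NULL, NULL, KW); (NULL, NULL, KW); (NULL, NULL, KW); (NULL, NULL, KW); (NULL, NULL, QE); (NULL, NULL, QE)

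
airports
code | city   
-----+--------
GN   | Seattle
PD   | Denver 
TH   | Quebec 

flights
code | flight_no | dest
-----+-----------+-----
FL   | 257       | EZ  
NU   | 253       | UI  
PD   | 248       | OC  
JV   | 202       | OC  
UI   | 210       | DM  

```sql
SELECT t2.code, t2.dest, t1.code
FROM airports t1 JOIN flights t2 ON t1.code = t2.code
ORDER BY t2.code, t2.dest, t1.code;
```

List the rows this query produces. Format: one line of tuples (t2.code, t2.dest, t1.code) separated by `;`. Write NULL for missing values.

(PD, OC, PD)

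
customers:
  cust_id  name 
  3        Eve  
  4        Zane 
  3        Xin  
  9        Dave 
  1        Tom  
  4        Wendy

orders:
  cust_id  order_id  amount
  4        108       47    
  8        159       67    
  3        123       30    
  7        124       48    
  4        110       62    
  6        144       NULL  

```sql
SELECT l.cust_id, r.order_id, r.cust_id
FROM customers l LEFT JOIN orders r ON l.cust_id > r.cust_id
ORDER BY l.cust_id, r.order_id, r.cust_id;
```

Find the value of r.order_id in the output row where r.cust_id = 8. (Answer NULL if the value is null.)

LEFT JOIN keeps every row from `customers`; unmatched rows get NULL for `orders`'s columns.
Matching on l.cust_id > r.cust_id.
- cust_id=3: no r row matches, row kept with r columns NULL.
- cust_id=4: 1 matching r row(s), so 1 row(s) emitted.
- cust_id=3: no r row matches, row kept with r columns NULL.
- cust_id=9: 6 matching r row(s), so 6 row(s) emitted.
- cust_id=1: no r row matches, row kept with r columns NULL.
- cust_id=4: 1 matching r row(s), so 1 row(s) emitted.

159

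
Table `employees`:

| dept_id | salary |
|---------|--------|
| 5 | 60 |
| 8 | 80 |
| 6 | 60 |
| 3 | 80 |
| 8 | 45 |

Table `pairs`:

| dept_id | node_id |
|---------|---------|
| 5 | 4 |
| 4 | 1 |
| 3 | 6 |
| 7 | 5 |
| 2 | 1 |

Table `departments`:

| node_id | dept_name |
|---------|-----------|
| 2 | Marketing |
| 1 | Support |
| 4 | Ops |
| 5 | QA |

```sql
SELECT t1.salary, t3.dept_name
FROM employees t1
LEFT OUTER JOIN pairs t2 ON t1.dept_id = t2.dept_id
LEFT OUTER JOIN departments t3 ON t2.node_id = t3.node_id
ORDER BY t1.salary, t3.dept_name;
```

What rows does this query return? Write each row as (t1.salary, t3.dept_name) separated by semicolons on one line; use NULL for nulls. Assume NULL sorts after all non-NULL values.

(45, NULL); (60, Ops); (60, NULL); (80, NULL); (80, NULL)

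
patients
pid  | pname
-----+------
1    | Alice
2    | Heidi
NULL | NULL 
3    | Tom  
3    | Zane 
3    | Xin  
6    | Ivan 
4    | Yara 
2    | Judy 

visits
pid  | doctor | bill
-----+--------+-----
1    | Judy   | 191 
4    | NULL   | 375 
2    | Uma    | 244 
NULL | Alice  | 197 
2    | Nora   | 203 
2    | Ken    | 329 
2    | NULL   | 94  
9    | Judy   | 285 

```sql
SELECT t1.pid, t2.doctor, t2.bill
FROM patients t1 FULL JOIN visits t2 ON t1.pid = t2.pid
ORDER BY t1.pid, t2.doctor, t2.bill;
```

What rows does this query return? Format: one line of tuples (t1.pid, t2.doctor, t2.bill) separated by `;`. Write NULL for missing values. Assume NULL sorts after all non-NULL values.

(1, Judy, 191); (2, Ken, 329); (2, Ken, 329); (2, Nora, 203); (2, Nora, 203); (2, Uma, 244); (2, Uma, 244); (2, NULL, 94); (2, NULL, 94); (3, NULL, NULL); (3, NULL, NULL); (3, NULL, NULL); (4, NULL, 375); (6, NULL, NULL); (NULL, Alice, 197); (NULL, Judy, 285); (NULL, NULL, NULL)

FULL OUTER JOIN keeps every row from both sides; unmatched rows get NULL for the other side's columns.
Matching on t1.pid = t2.pid. A NULL in a compared column never satisfies the condition.
- pid=1: 1 matching t2 row(s), so 1 row(s) emitted.
- pid=2: 4 matching t2 row(s), so 4 row(s) emitted.
- pid=NULL: no t2 row matches, row kept with t2 columns NULL.
- pid=3: no t2 row matches, row kept with t2 columns NULL.
- pid=3: no t2 row matches, row kept with t2 columns NULL.
- pid=3: no t2 row matches, row kept with t2 columns NULL.
- pid=6: no t2 row matches, row kept with t2 columns NULL.
- pid=4: 1 matching t2 row(s), so 1 row(s) emitted.
- pid=2: 4 matching t2 row(s), so 4 row(s) emitted.
- 2 row(s) from t2 found no t1 partner → padded with NULL.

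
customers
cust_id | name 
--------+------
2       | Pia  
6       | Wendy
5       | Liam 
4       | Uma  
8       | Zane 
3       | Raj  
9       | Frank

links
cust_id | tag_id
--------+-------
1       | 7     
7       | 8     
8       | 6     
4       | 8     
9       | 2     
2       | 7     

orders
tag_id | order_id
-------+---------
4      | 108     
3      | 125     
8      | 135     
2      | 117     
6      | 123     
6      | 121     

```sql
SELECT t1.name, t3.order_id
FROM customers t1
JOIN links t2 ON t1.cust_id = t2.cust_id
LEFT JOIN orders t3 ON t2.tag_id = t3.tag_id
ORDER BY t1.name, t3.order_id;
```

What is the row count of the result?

5

Evaluate left to right. First `customers t1 INNER JOIN links t2` on cust_id: 4 row(s).
Then LEFT JOIN `orders t3` on tag_id: each of those 4 rows is kept; rows whose t2.tag_id has no match in t3 get NULL for t3's columns.
Result: 5 row(s).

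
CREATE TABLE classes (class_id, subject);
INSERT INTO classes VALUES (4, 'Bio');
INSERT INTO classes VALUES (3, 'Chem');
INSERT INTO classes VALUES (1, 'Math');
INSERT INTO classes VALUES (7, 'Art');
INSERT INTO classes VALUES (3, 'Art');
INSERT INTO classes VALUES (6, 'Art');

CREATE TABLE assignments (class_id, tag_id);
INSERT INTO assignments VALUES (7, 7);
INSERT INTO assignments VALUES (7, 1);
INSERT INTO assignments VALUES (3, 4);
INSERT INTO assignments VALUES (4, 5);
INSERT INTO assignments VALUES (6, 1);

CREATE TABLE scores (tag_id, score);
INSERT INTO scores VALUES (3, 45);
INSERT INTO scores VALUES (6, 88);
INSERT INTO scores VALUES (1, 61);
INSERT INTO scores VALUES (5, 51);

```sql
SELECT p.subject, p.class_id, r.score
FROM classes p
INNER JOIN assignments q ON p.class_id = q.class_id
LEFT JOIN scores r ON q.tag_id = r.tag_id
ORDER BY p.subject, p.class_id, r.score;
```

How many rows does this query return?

6

Step 1 — p INNER JOIN q on class_id → 6 row(s).
Then LEFT JOIN `scores r` on tag_id: each of those 6 rows is kept; rows whose q.tag_id has no match in r get NULL for r's columns.
Result: 6 row(s).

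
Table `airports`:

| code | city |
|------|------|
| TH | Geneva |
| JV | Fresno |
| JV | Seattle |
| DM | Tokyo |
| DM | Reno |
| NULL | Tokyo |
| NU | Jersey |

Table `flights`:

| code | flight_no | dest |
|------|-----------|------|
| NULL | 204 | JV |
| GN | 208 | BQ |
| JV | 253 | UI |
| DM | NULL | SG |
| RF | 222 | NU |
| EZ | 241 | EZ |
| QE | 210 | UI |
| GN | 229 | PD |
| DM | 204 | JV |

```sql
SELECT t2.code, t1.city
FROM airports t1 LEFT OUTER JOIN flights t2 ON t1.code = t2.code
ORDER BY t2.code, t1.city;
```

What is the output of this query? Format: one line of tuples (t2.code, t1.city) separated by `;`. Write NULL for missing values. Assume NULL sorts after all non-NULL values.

(DM, Reno); (DM, Reno); (DM, Tokyo); (DM, Tokyo); (JV, Fresno); (JV, Seattle); (NULL, Geneva); (NULL, Jersey); (NULL, Tokyo)

LEFT JOIN keeps every row from `airports`; unmatched rows get NULL for `flights`'s columns.
Matching on t1.code = t2.code. A NULL in a compared column never satisfies the condition.
- code=TH: no t2 row matches, row kept with t2 columns NULL.
- code=JV: 1 matching t2 row(s), so 1 row(s) emitted.
- code=JV: 1 matching t2 row(s), so 1 row(s) emitted.
- code=DM: 2 matching t2 row(s), so 2 row(s) emitted.
- code=DM: 2 matching t2 row(s), so 2 row(s) emitted.
- code=NULL: no t2 row matches, row kept with t2 columns NULL.
- code=NU: no t2 row matches, row kept with t2 columns NULL.
After projecting and ordering:
t2.code | t1.city
DM | Reno
DM | Reno
DM | Tokyo
DM | Tokyo
JV | Fresno
JV | Seattle
NULL | Geneva
NULL | Jersey
NULL | Tokyo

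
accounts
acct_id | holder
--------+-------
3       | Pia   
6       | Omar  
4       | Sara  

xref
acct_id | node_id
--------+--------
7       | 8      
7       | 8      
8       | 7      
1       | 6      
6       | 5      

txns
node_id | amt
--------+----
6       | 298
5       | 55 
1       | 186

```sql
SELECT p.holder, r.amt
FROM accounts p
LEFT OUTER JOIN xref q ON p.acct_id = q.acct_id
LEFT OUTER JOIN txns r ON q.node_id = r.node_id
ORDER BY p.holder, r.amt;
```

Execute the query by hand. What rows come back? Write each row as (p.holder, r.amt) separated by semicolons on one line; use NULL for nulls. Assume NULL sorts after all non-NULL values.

(Omar, 55); (Pia, NULL); (Sara, NULL)

Evaluate left to right. First `accounts p LEFT JOIN xref q` on acct_id: 3 row(s).
Then LEFT JOIN `txns r` on node_id: each of those 3 rows is kept; rows whose q.node_id has no match in r get NULL for r's columns.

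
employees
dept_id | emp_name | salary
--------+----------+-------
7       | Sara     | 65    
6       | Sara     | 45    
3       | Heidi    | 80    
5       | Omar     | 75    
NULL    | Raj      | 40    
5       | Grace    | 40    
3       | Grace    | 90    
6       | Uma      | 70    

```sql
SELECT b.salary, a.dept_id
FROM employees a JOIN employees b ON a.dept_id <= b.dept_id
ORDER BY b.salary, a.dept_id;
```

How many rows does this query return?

INNER JOIN keeps only pairs where the ON condition holds.
Matching on a.dept_id <= b.dept_id. A NULL in a compared column never satisfies the condition.
Matched pairs: 31.
Total: 31 rows.

31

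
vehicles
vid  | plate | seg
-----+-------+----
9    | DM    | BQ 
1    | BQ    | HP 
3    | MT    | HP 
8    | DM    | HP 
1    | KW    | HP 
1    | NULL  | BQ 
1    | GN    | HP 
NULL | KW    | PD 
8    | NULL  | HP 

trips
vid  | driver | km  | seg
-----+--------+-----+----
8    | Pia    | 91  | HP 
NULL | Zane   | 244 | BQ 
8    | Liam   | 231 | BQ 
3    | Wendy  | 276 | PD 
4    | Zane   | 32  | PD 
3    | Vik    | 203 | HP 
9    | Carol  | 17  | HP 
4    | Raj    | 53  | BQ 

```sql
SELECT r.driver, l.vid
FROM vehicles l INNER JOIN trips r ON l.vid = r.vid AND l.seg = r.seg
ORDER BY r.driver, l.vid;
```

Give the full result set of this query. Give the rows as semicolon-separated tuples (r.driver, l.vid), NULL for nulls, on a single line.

(Pia, 8); (Pia, 8); (Vik, 3)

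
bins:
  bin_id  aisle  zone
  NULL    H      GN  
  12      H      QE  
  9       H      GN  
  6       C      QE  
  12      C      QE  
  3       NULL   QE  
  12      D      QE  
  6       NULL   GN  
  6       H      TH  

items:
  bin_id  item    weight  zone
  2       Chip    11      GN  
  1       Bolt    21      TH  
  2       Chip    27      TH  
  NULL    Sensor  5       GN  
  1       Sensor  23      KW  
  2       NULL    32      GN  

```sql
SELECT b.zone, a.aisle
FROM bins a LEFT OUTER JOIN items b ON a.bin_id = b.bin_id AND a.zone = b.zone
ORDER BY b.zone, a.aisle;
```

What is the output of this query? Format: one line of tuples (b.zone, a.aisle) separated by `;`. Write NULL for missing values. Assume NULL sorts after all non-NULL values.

LEFT JOIN keeps every row from `bins`; unmatched rows get NULL for `items`'s columns.
Matching on a.bin_id = b.bin_id AND a.zone = b.zone. A NULL in a compared column never satisfies the condition.
Matched pairs: 0; unmatched a rows kept: 9.

(NULL, C); (NULL, C); (NULL, D); (NULL, H); (NULL, H); (NULL, H); (NULL, H); (NULL, NULL); (NULL, NULL)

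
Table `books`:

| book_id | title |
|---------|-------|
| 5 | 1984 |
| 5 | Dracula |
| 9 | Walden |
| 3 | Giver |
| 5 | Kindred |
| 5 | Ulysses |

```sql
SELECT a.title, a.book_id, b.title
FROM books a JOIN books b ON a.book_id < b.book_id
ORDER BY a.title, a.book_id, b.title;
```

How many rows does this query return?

INNER JOIN keeps only pairs where the ON condition holds.
Matching on a.book_id < b.book_id.
- a row (book_id=5): matches 1 b row(s) → 1 output row(s).
- a row (book_id=5): matches 1 b row(s) → 1 output row(s).
- a row (book_id=9): no match → dropped.
- a row (book_id=3): matches 5 b row(s) → 5 output row(s).
- a row (book_id=5): matches 1 b row(s) → 1 output row(s).
- a row (book_id=5): matches 1 b row(s) → 1 output row(s).
Total: 9 rows.

9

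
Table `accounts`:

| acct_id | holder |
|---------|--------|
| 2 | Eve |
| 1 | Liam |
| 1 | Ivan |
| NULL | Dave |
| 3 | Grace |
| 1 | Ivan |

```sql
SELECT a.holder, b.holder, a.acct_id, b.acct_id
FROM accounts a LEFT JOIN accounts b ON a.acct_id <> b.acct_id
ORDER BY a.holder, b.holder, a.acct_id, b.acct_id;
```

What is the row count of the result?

15

LEFT JOIN keeps every row from `accounts a`; unmatched rows get NULL for `accounts b`'s columns.
Matching on a.acct_id <> b.acct_id. A NULL in a compared column never satisfies the condition.
- a (acct_id=2) pairs with 4 row(s) of b.
- a (acct_id=1) pairs with 2 row(s) of b.
- a (acct_id=1) pairs with 2 row(s) of b.
- a (acct_id=NULL) has no partner → padded with NULL.
- a (acct_id=3) pairs with 4 row(s) of b.
- a (acct_id=1) pairs with 2 row(s) of b.
Total: 14 matched + 1 padded = 15 rows.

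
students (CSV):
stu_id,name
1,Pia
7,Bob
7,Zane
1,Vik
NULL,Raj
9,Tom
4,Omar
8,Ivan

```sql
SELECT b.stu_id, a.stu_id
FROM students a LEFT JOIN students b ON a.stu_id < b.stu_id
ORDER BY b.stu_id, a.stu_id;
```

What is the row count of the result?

21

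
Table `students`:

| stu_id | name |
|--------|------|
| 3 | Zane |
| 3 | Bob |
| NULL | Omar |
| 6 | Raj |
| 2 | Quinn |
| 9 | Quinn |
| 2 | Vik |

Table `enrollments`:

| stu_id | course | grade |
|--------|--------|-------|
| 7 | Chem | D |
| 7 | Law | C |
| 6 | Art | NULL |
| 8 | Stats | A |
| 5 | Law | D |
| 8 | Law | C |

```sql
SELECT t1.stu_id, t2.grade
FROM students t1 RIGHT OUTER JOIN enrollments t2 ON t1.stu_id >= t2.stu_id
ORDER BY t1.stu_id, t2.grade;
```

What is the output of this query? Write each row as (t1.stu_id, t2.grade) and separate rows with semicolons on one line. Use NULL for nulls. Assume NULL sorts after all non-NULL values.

RIGHT JOIN keeps every row from `enrollments`; unmatched rows get NULL for `students`'s columns.
Matching on t1.stu_id >= t2.stu_id. A NULL in a compared column never satisfies the condition.
- t1 (stu_id=3) has no partner in t2.
- t1 (stu_id=3) has no partner in t2.
- t1 (stu_id=NULL) has no partner in t2.
- t1 (stu_id=6) pairs with 2 row(s) of t2.
- t1 (stu_id=2) has no partner in t2.
- t1 (stu_id=9) pairs with 6 row(s) of t2.
- t1 (stu_id=2) has no partner in t2.
- every t2 row matched at least one t1 row.
After projecting and ordering:
t1.stu_id | t2.grade
6 | D
6 | NULL
9 | A
9 | C
9 | C
9 | D
9 | D
9 | NULL

(6, D); (6, NULL); (9, A); (9, C); (9, C); (9, D); (9, D); (9, NULL)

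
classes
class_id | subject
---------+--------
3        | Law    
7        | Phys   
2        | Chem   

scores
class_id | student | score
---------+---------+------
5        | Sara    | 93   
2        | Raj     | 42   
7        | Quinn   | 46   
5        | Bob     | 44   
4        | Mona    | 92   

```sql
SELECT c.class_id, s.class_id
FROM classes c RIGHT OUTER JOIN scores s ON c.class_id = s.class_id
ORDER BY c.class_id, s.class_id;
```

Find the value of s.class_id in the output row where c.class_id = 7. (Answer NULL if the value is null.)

RIGHT JOIN keeps every row from `scores`; unmatched rows get NULL for `classes`'s columns.
Matching on c.class_id = s.class_id.
Matched pairs: 2; unmatched s rows kept: 3.

7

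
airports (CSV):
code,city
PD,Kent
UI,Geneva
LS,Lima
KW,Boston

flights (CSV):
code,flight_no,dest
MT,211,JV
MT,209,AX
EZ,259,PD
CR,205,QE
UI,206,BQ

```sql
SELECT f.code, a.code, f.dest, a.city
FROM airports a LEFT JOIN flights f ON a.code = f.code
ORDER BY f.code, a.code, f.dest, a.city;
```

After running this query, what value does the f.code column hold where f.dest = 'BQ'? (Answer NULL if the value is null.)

LEFT JOIN keeps every row from `airports`; unmatched rows get NULL for `flights`'s columns.
Matching on a.code = f.code.
- a[0] code=PD → no match; kept with NULLs on the f side.
- a[1] code=UI → 1 match(es) in f → 1 row(s).
- a[2] code=LS → no match; kept with NULLs on the f side.
- a[3] code=KW → no match; kept with NULLs on the f side.

UI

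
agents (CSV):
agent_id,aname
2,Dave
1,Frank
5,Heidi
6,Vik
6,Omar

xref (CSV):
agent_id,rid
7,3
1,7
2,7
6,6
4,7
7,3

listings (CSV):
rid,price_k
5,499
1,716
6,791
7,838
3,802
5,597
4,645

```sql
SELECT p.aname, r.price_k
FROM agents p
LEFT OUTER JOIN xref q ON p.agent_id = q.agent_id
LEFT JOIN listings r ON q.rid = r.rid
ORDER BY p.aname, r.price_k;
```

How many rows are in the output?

5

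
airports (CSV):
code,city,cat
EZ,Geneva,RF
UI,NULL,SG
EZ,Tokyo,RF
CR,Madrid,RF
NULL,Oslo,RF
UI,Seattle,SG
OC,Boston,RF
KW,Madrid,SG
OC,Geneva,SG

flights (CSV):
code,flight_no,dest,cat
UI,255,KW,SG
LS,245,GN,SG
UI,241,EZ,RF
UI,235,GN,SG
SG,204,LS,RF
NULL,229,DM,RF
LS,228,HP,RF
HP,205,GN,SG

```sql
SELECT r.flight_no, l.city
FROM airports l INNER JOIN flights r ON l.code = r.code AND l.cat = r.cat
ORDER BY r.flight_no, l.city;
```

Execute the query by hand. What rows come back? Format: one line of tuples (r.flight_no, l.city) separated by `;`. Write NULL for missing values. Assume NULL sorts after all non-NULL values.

(235, Seattle); (235, NULL); (255, Seattle); (255, NULL)

INNER JOIN keeps only pairs where the ON condition holds.
Matching on l.code = r.code AND l.cat = r.cat. A NULL in a compared column never satisfies the condition.
- l (code=EZ, cat=RF) has no partner → excluded.
- l (code=UI, cat=SG) pairs with 2 row(s) of r.
- l (code=EZ, cat=RF) has no partner → excluded.
- l (code=CR, cat=RF) has no partner → excluded.
- l (code=NULL, cat=RF) has no partner → excluded.
- l (code=UI, cat=SG) pairs with 2 row(s) of r.
- l (code=OC, cat=RF) has no partner → excluded.
- l (code=KW, cat=SG) has no partner → excluded.
- l (code=OC, cat=SG) has no partner → excluded.
After projecting and ordering:
r.flight_no | l.city
235 | Seattle
235 | NULL
255 | Seattle
255 | NULL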